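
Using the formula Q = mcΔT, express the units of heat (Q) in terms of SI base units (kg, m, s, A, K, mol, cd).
Units of each symbol in Q = mcΔT:
  m (mass): kg
  c (specific heat capacity, in J/(kg·K)): m²/(s²·K)
  ΔT (temperature change): K

Multiplying the contributions: [kg] · [m²/(s²·K)] · [K]
Adding exponents of each base unit: kg: 1, m: 2, s: -2
SI base units of heat: kg·m²/s²

Answer: kg·m²/s²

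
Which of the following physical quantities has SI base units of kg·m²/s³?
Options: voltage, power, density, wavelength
Checking the SI base units of each option:
  voltage (V = IR): kg·m²/(s³·A)  ✗
  power (P = W/t): kg·m²/s³  ✓ matches
  density (ρ = m/V): kg/m³  ✗
  wavelength (λ = v/f): m  ✗

Only power has units kg·m²/s³.

Answer: power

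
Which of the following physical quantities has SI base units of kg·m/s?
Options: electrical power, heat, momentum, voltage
Checking the SI base units of each option:
  electrical power (P = IV): kg·m²/s³  ✗
  heat (Q = mcΔT): kg·m²/s²  ✗
  momentum (p = mv): kg·m/s  ✓ matches
  voltage (V = IR): kg·m²/(s³·A)  ✗

Only momentum has units kg·m/s.

Answer: momentum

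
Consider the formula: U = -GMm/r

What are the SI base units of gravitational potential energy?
Units of each symbol in U = -GMm/r:
  G (gravitational constant): m³/(kg·s²)
  M (mass): kg
  m (mass): kg
  r (distance): m  → in the denominator, contributes 1/m
  The minus sign does not affect the units.

Multiplying the contributions: [m³/(kg·s²)] · [kg] · [kg] · [1/m]
Adding exponents of each base unit: kg: 1, m: 2, s: -2
SI base units of gravitational potential energy: kg·m²/s²

Answer: kg·m²/s²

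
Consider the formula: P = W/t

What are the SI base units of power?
Units of each symbol in P = W/t:
  W (work): kg·m²/s²
  t (time): s  → in the denominator, contributes 1/s

Multiplying the contributions: [kg·m²/s²] · [1/s]
Adding exponents of each base unit: kg: 1, m: 2, s: -3
SI base units of power: kg·m²/s³

Answer: kg·m²/s³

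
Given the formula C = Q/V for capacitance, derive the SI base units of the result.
Units of each symbol in C = Q/V:
  Q (charge, in coulombs): s·A
  V (voltage, in volts): kg·m²/(s³·A)  → in the denominator, contributes s³·A/(kg·m²)

Multiplying the contributions: [s·A] · [s³·A/(kg·m²)]
Adding exponents of each base unit: kg: -1, m: -2, s: 4, A: 2
SI base units of capacitance: s⁴·A²/(kg·m²)

Answer: s⁴·A²/(kg·m²)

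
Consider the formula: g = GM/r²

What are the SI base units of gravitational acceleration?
Units of each symbol in g = GM/r²:
  G (gravitational constant): m³/(kg·s²)
  M (mass): kg
  r (distance): m  → to the power 2 in the denominator, contributes 1/m²

Multiplying the contributions: [m³/(kg·s²)] · [kg] · [1/m²]
Adding exponents of each base unit: m: 1, s: -2
SI base units of gravitational acceleration: m/s²

Answer: m/s²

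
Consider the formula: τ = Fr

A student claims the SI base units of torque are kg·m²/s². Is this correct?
Units of each symbol in τ = Fr:
  F (force): kg·m/s²
  r (lever arm): m

Multiplying the contributions: [kg·m/s²] · [m]
Adding exponents of each base unit: kg: 1, m: 2, s: -2
SI base units of torque: kg·m²/s²

The claimed units kg·m²/s² match the derived units, so the claim is correct.

Answer: Yes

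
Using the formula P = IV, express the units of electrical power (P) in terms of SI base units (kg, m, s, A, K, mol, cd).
Units of each symbol in P = IV:
  I (current): A
  V (voltage, in volts): kg·m²/(s³·A)

Multiplying the contributions: [A] · [kg·m²/(s³·A)]
Adding exponents of each base unit: kg: 1, m: 2, s: -3
SI base units of electrical power: kg·m²/s³

Answer: kg·m²/s³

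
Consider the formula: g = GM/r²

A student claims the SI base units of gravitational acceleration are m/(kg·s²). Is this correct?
Units of each symbol in g = GM/r²:
  G (gravitational constant): m³/(kg·s²)
  M (mass): kg
  r (distance): m  → to the power 2 in the denominator, contributes 1/m²

Multiplying the contributions: [m³/(kg·s²)] · [kg] · [1/m²]
Adding exponents of each base unit: m: 1, s: -2
SI base units of gravitational acceleration: m/s²

The claimed units m/(kg·s²) (exponents kg: -1, m: 1, s: -2) do not match the derived units m/s² (exponents m: 1, s: -2), so the claim is incorrect.

Answer: No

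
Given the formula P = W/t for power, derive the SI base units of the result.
Units of each symbol in P = W/t:
  W (work): kg·m²/s²
  t (time): s  → in the denominator, contributes 1/s

Multiplying the contributions: [kg·m²/s²] · [1/s]
Adding exponents of each base unit: kg: 1, m: 2, s: -3
SI base units of power: kg·m²/s³

Answer: kg·m²/s³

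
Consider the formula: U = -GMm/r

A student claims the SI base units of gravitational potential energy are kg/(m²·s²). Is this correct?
Units of each symbol in U = -GMm/r:
  G (gravitational constant): m³/(kg·s²)
  M (mass): kg
  m (mass): kg
  r (distance): m  → in the denominator, contributes 1/m
  The minus sign does not affect the units.

Multiplying the contributions: [m³/(kg·s²)] · [kg] · [kg] · [1/m]
Adding exponents of each base unit: kg: 1, m: 2, s: -2
SI base units of gravitational potential energy: kg·m²/s²

The claimed units kg/(m²·s²) (exponents kg: 1, m: -2, s: -2) do not match the derived units kg·m²/s² (exponents kg: 1, m: 2, s: -2), so the claim is incorrect.

Answer: No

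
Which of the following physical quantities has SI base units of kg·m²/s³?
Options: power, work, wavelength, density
Checking the SI base units of each option:
  power (P = W/t): kg·m²/s³  ✓ matches
  work (W = Fd): kg·m²/s²  ✗
  wavelength (λ = v/f): m  ✗
  density (ρ = m/V): kg/m³  ✗

Only power has units kg·m²/s³.

Answer: power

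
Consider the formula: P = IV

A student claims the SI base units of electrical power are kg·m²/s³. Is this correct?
Units of each symbol in P = IV:
  I (current): A
  V (voltage, in volts): kg·m²/(s³·A)

Multiplying the contributions: [A] · [kg·m²/(s³·A)]
Adding exponents of each base unit: kg: 1, m: 2, s: -3
SI base units of electrical power: kg·m²/s³

The claimed units kg·m²/s³ match the derived units, so the claim is correct.

Answer: Yes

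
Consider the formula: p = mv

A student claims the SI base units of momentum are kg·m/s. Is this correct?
Units of each symbol in p = mv:
  m (mass): kg
  v (velocity): m/s

Multiplying the contributions: [kg] · [m/s]
Adding exponents of each base unit: kg: 1, m: 1, s: -1
SI base units of momentum: kg·m/s

The claimed units kg·m/s match the derived units, so the claim is correct.

Answer: Yes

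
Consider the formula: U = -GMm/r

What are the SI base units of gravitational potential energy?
Units of each symbol in U = -GMm/r:
  G (gravitational constant): m³/(kg·s²)
  M (mass): kg
  m (mass): kg
  r (distance): m  → in the denominator, contributes 1/m
  The minus sign does not affect the units.

Multiplying the contributions: [m³/(kg·s²)] · [kg] · [kg] · [1/m]
Adding exponents of each base unit: kg: 1, m: 2, s: -2
SI base units of gravitational potential energy: kg·m²/s²

Answer: kg·m²/s²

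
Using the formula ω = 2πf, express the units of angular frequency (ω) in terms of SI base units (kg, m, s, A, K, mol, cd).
Units of each symbol in ω = 2πf:
  f (frequency): 1/s
  The factor 2π is dimensionless.

Multiplying the contributions: [1/s]
Adding exponents of each base unit: s: -1
SI base units of angular frequency: 1/s

Answer: 1/s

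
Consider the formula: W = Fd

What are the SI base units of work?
Units of each symbol in W = Fd:
  F (force): kg·m/s²
  d (displacement): m

Multiplying the contributions: [kg·m/s²] · [m]
Adding exponents of each base unit: kg: 1, m: 2, s: -2
SI base units of work: kg·m²/s²

Answer: kg·m²/s²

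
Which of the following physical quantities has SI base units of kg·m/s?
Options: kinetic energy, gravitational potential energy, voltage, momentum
Checking the SI base units of each option:
  kinetic energy (E = ½mv²): kg·m²/s²  ✗
  gravitational potential energy (U = -GMm/r): kg·m²/s²  ✗
  voltage (V = IR): kg·m²/(s³·A)  ✗
  momentum (p = mv): kg·m/s  ✓ matches

Only momentum has units kg·m/s.

Answer: momentum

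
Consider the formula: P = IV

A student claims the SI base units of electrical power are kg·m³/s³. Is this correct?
Units of each symbol in P = IV:
  I (current): A
  V (voltage, in volts): kg·m²/(s³·A)

Multiplying the contributions: [A] · [kg·m²/(s³·A)]
Adding exponents of each base unit: kg: 1, m: 2, s: -3
SI base units of electrical power: kg·m²/s³

The claimed units kg·m³/s³ (exponents kg: 1, m: 3, s: -3) do not match the derived units kg·m²/s³ (exponents kg: 1, m: 2, s: -3), so the claim is incorrect.

Answer: No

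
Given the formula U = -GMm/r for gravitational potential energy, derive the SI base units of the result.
Units of each symbol in U = -GMm/r:
  G (gravitational constant): m³/(kg·s²)
  M (mass): kg
  m (mass): kg
  r (distance): m  → in the denominator, contributes 1/m
  The minus sign does not affect the units.

Multiplying the contributions: [m³/(kg·s²)] · [kg] · [kg] · [1/m]
Adding exponents of each base unit: kg: 1, m: 2, s: -2
SI base units of gravitational potential energy: kg·m²/s²

Answer: kg·m²/s²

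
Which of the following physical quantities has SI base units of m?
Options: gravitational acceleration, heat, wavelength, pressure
Checking the SI base units of each option:
  gravitational acceleration (g = GM/r²): m/s²  ✗
  heat (Q = mcΔT): kg·m²/s²  ✗
  wavelength (λ = v/f): m  ✓ matches
  pressure (P = F/A): kg/(m·s²)  ✗

Only wavelength has units m.

Answer: wavelength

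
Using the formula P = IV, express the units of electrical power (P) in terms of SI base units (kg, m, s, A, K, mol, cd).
Units of each symbol in P = IV:
  I (current): A
  V (voltage, in volts): kg·m²/(s³·A)

Multiplying the contributions: [A] · [kg·m²/(s³·A)]
Adding exponents of each base unit: kg: 1, m: 2, s: -3
SI base units of electrical power: kg·m²/s³

Answer: kg·m²/s³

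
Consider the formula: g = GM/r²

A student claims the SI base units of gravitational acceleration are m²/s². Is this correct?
Units of each symbol in g = GM/r²:
  G (gravitational constant): m³/(kg·s²)
  M (mass): kg
  r (distance): m  → to the power 2 in the denominator, contributes 1/m²

Multiplying the contributions: [m³/(kg·s²)] · [kg] · [1/m²]
Adding exponents of each base unit: m: 1, s: -2
SI base units of gravitational acceleration: m/s²

The claimed units m²/s² (exponents m: 2, s: -2) do not match the derived units m/s² (exponents m: 1, s: -2), so the claim is incorrect.

Answer: No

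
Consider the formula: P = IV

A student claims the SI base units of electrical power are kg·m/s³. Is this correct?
Units of each symbol in P = IV:
  I (current): A
  V (voltage, in volts): kg·m²/(s³·A)

Multiplying the contributions: [A] · [kg·m²/(s³·A)]
Adding exponents of each base unit: kg: 1, m: 2, s: -3
SI base units of electrical power: kg·m²/s³

The claimed units kg·m/s³ (exponents kg: 1, m: 1, s: -3) do not match the derived units kg·m²/s³ (exponents kg: 1, m: 2, s: -3), so the claim is incorrect.

Answer: No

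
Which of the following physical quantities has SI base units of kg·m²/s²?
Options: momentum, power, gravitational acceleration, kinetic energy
Checking the SI base units of each option:
  momentum (p = mv): kg·m/s  ✗
  power (P = W/t): kg·m²/s³  ✗
  gravitational acceleration (g = GM/r²): m/s²  ✗
  kinetic energy (E = ½mv²): kg·m²/s²  ✓ matches

Only kinetic energy has units kg·m²/s².

Answer: kinetic energy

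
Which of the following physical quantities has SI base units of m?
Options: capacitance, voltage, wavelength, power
Checking the SI base units of each option:
  capacitance (C = Q/V): s⁴·A²/(kg·m²)  ✗
  voltage (V = IR): kg·m²/(s³·A)  ✗
  wavelength (λ = v/f): m  ✓ matches
  power (P = W/t): kg·m²/s³  ✗

Only wavelength has units m.

Answer: wavelength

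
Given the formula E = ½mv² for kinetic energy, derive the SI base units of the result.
Units of each symbol in E = ½mv²:
  m (mass): kg
  v (speed): m/s  → to the power 2, contributes m²/s²
  The factor ½ is dimensionless.

Multiplying the contributions: [kg] · [m²/s²]
Adding exponents of each base unit: kg: 1, m: 2, s: -2
SI base units of kinetic energy: kg·m²/s²

Answer: kg·m²/s²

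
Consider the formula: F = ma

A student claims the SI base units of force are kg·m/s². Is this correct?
Units of each symbol in F = ma:
  m (mass): kg
  a (acceleration): m/s²

Multiplying the contributions: [kg] · [m/s²]
Adding exponents of each base unit: kg: 1, m: 1, s: -2
SI base units of force: kg·m/s²

The claimed units kg·m/s² match the derived units, so the claim is correct.

Answer: Yes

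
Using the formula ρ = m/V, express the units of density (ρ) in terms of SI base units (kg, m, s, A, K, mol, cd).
Units of each symbol in ρ = m/V:
  m (mass): kg
  V (volume): m³  → in the denominator, contributes 1/m³

Multiplying the contributions: [kg] · [1/m³]
Adding exponents of each base unit: kg: 1, m: -3
SI base units of density: kg/m³

Answer: kg/m³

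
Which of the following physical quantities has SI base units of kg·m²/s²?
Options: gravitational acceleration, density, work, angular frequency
Checking the SI base units of each option:
  gravitational acceleration (g = GM/r²): m/s²  ✗
  density (ρ = m/V): kg/m³  ✗
  work (W = Fd): kg·m²/s²  ✓ matches
  angular frequency (ω = 2πf): 1/s  ✗

Only work has units kg·m²/s².

Answer: work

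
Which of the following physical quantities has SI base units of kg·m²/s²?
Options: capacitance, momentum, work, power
Checking the SI base units of each option:
  capacitance (C = Q/V): s⁴·A²/(kg·m²)  ✗
  momentum (p = mv): kg·m/s  ✗
  work (W = Fd): kg·m²/s²  ✓ matches
  power (P = W/t): kg·m²/s³  ✗

Only work has units kg·m²/s².

Answer: work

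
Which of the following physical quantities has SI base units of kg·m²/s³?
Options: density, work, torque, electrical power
Checking the SI base units of each option:
  density (ρ = m/V): kg/m³  ✗
  work (W = Fd): kg·m²/s²  ✗
  torque (τ = Fr): kg·m²/s²  ✗
  electrical power (P = IV): kg·m²/s³  ✓ matches

Only electrical power has units kg·m²/s³.

Answer: electrical power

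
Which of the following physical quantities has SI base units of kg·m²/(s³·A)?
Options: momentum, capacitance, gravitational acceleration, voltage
Checking the SI base units of each option:
  momentum (p = mv): kg·m/s  ✗
  capacitance (C = Q/V): s⁴·A²/(kg·m²)  ✗
  gravitational acceleration (g = GM/r²): m/s²  ✗
  voltage (V = IR): kg·m²/(s³·A)  ✓ matches

Only voltage has units kg·m²/(s³·A).

Answer: voltage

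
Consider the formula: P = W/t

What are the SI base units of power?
Units of each symbol in P = W/t:
  W (work): kg·m²/s²
  t (time): s  → in the denominator, contributes 1/s

Multiplying the contributions: [kg·m²/s²] · [1/s]
Adding exponents of each base unit: kg: 1, m: 2, s: -3
SI base units of power: kg·m²/s³

Answer: kg·m²/s³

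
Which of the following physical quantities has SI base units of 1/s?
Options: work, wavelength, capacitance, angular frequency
Checking the SI base units of each option:
  work (W = Fd): kg·m²/s²  ✗
  wavelength (λ = v/f): m  ✗
  capacitance (C = Q/V): s⁴·A²/(kg·m²)  ✗
  angular frequency (ω = 2πf): 1/s  ✓ matches

Only angular frequency has units 1/s.

Answer: angular frequency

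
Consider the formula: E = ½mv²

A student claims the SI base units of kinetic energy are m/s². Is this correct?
Units of each symbol in E = ½mv²:
  m (mass): kg
  v (speed): m/s  → to the power 2, contributes m²/s²
  The factor ½ is dimensionless.

Multiplying the contributions: [kg] · [m²/s²]
Adding exponents of each base unit: kg: 1, m: 2, s: -2
SI base units of kinetic energy: kg·m²/s²

The claimed units m/s² (exponents m: 1, s: -2) do not match the derived units kg·m²/s² (exponents kg: 1, m: 2, s: -2), so the claim is incorrect.

Answer: No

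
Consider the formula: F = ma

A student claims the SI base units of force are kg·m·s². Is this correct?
Units of each symbol in F = ma:
  m (mass): kg
  a (acceleration): m/s²

Multiplying the contributions: [kg] · [m/s²]
Adding exponents of each base unit: kg: 1, m: 1, s: -2
SI base units of force: kg·m/s²

The claimed units kg·m·s² (exponents kg: 1, m: 1, s: 2) do not match the derived units kg·m/s² (exponents kg: 1, m: 1, s: -2), so the claim is incorrect.

Answer: No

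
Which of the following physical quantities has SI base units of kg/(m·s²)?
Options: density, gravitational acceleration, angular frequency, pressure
Checking the SI base units of each option:
  density (ρ = m/V): kg/m³  ✗
  gravitational acceleration (g = GM/r²): m/s²  ✗
  angular frequency (ω = 2πf): 1/s  ✗
  pressure (P = F/A): kg/(m·s²)  ✓ matches

Only pressure has units kg/(m·s²).

Answer: pressure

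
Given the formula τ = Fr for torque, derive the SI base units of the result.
Units of each symbol in τ = Fr:
  F (force): kg·m/s²
  r (lever arm): m

Multiplying the contributions: [kg·m/s²] · [m]
Adding exponents of each base unit: kg: 1, m: 2, s: -2
SI base units of torque: kg·m²/s²

Answer: kg·m²/s²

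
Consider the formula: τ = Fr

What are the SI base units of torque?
Units of each symbol in τ = Fr:
  F (force): kg·m/s²
  r (lever arm): m

Multiplying the contributions: [kg·m/s²] · [m]
Adding exponents of each base unit: kg: 1, m: 2, s: -2
SI base units of torque: kg·m²/s²

Answer: kg·m²/s²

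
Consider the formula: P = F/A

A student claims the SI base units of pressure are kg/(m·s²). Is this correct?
Units of each symbol in P = F/A:
  F (force): kg·m/s²
  A (area): m²  → in the denominator, contributes 1/m²

Multiplying the contributions: [kg·m/s²] · [1/m²]
Adding exponents of each base unit: kg: 1, m: -1, s: -2
SI base units of pressure: kg/(m·s²)

The claimed units kg/(m·s²) match the derived units, so the claim is correct.

Answer: Yes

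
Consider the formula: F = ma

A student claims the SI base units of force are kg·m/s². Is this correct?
Units of each symbol in F = ma:
  m (mass): kg
  a (acceleration): m/s²

Multiplying the contributions: [kg] · [m/s²]
Adding exponents of each base unit: kg: 1, m: 1, s: -2
SI base units of force: kg·m/s²

The claimed units kg·m/s² match the derived units, so the claim is correct.

Answer: Yes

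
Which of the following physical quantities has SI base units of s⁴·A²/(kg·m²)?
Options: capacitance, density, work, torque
Checking the SI base units of each option:
  capacitance (C = Q/V): s⁴·A²/(kg·m²)  ✓ matches
  density (ρ = m/V): kg/m³  ✗
  work (W = Fd): kg·m²/s²  ✗
  torque (τ = Fr): kg·m²/s²  ✗

Only capacitance has units s⁴·A²/(kg·m²).

Answer: capacitance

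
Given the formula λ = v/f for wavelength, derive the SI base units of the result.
Units of each symbol in λ = v/f:
  v (wave speed): m/s
  f (frequency): 1/s  → in the denominator, contributes s

Multiplying the contributions: [m/s] · [s]
Adding exponents of each base unit: m: 1
SI base units of wavelength: m

Answer: m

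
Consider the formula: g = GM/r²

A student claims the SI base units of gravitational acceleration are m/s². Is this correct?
Units of each symbol in g = GM/r²:
  G (gravitational constant): m³/(kg·s²)
  M (mass): kg
  r (distance): m  → to the power 2 in the denominator, contributes 1/m²

Multiplying the contributions: [m³/(kg·s²)] · [kg] · [1/m²]
Adding exponents of each base unit: m: 1, s: -2
SI base units of gravitational acceleration: m/s²

The claimed units m/s² match the derived units, so the claim is correct.

Answer: Yes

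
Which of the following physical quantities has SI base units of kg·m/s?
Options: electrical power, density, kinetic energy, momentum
Checking the SI base units of each option:
  electrical power (P = IV): kg·m²/s³  ✗
  density (ρ = m/V): kg/m³  ✗
  kinetic energy (E = ½mv²): kg·m²/s²  ✗
  momentum (p = mv): kg·m/s  ✓ matches

Only momentum has units kg·m/s.

Answer: momentum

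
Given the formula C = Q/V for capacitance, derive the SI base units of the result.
Units of each symbol in C = Q/V:
  Q (charge, in coulombs): s·A
  V (voltage, in volts): kg·m²/(s³·A)  → in the denominator, contributes s³·A/(kg·m²)

Multiplying the contributions: [s·A] · [s³·A/(kg·m²)]
Adding exponents of each base unit: kg: -1, m: -2, s: 4, A: 2
SI base units of capacitance: s⁴·A²/(kg·m²)

Answer: s⁴·A²/(kg·m²)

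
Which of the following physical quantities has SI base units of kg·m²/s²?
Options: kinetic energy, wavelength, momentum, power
Checking the SI base units of each option:
  kinetic energy (E = ½mv²): kg·m²/s²  ✓ matches
  wavelength (λ = v/f): m  ✗
  momentum (p = mv): kg·m/s  ✗
  power (P = W/t): kg·m²/s³  ✗

Only kinetic energy has units kg·m²/s².

Answer: kinetic energy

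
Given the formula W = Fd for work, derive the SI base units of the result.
Units of each symbol in W = Fd:
  F (force): kg·m/s²
  d (displacement): m

Multiplying the contributions: [kg·m/s²] · [m]
Adding exponents of each base unit: kg: 1, m: 2, s: -2
SI base units of work: kg·m²/s²

Answer: kg·m²/s²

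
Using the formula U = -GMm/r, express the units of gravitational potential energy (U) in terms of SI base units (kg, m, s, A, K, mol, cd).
Units of each symbol in U = -GMm/r:
  G (gravitational constant): m³/(kg·s²)
  M (mass): kg
  m (mass): kg
  r (distance): m  → in the denominator, contributes 1/m
  The minus sign does not affect the units.

Multiplying the contributions: [m³/(kg·s²)] · [kg] · [kg] · [1/m]
Adding exponents of each base unit: kg: 1, m: 2, s: -2
SI base units of gravitational potential energy: kg·m²/s²

Answer: kg·m²/s²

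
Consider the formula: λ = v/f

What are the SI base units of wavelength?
Units of each symbol in λ = v/f:
  v (wave speed): m/s
  f (frequency): 1/s  → in the denominator, contributes s

Multiplying the contributions: [m/s] · [s]
Adding exponents of each base unit: m: 1
SI base units of wavelength: m

Answer: m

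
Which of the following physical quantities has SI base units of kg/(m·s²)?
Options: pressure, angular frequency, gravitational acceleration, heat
Checking the SI base units of each option:
  pressure (P = F/A): kg/(m·s²)  ✓ matches
  angular frequency (ω = 2πf): 1/s  ✗
  gravitational acceleration (g = GM/r²): m/s²  ✗
  heat (Q = mcΔT): kg·m²/s²  ✗

Only pressure has units kg/(m·s²).

Answer: pressure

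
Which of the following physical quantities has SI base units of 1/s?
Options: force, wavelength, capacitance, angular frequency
Checking the SI base units of each option:
  force (F = ma): kg·m/s²  ✗
  wavelength (λ = v/f): m  ✗
  capacitance (C = Q/V): s⁴·A²/(kg·m²)  ✗
  angular frequency (ω = 2πf): 1/s  ✓ matches

Only angular frequency has units 1/s.

Answer: angular frequency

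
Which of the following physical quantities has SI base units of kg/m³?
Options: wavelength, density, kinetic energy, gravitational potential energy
Checking the SI base units of each option:
  wavelength (λ = v/f): m  ✗
  density (ρ = m/V): kg/m³  ✓ matches
  kinetic energy (E = ½mv²): kg·m²/s²  ✗
  gravitational potential energy (U = -GMm/r): kg·m²/s²  ✗

Only density has units kg/m³.

Answer: density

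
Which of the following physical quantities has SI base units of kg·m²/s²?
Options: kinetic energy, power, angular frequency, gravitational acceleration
Checking the SI base units of each option:
  kinetic energy (E = ½mv²): kg·m²/s²  ✓ matches
  power (P = W/t): kg·m²/s³  ✗
  angular frequency (ω = 2πf): 1/s  ✗
  gravitational acceleration (g = GM/r²): m/s²  ✗

Only kinetic energy has units kg·m²/s².

Answer: kinetic energy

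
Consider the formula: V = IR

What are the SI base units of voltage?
Units of each symbol in V = IR:
  I (current): A
  R (resistance, in ohms): kg·m²/(s³·A²)

Multiplying the contributions: [A] · [kg·m²/(s³·A²)]
Adding exponents of each base unit: kg: 1, m: 2, s: -3, A: -1
SI base units of voltage: kg·m²/(s³·A)

Answer: kg·m²/(s³·A)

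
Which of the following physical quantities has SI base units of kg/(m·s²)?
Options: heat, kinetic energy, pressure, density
Checking the SI base units of each option:
  heat (Q = mcΔT): kg·m²/s²  ✗
  kinetic energy (E = ½mv²): kg·m²/s²  ✗
  pressure (P = F/A): kg/(m·s²)  ✓ matches
  density (ρ = m/V): kg/m³  ✗

Only pressure has units kg/(m·s²).

Answer: pressure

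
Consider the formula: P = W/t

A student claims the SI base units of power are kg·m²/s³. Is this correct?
Units of each symbol in P = W/t:
  W (work): kg·m²/s²
  t (time): s  → in the denominator, contributes 1/s

Multiplying the contributions: [kg·m²/s²] · [1/s]
Adding exponents of each base unit: kg: 1, m: 2, s: -3
SI base units of power: kg·m²/s³

The claimed units kg·m²/s³ match the derived units, so the claim is correct.

Answer: Yes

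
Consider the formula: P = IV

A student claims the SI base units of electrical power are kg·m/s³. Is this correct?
Units of each symbol in P = IV:
  I (current): A
  V (voltage, in volts): kg·m²/(s³·A)

Multiplying the contributions: [A] · [kg·m²/(s³·A)]
Adding exponents of each base unit: kg: 1, m: 2, s: -3
SI base units of electrical power: kg·m²/s³

The claimed units kg·m/s³ (exponents kg: 1, m: 1, s: -3) do not match the derived units kg·m²/s³ (exponents kg: 1, m: 2, s: -3), so the claim is incorrect.

Answer: No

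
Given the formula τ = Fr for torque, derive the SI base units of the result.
Units of each symbol in τ = Fr:
  F (force): kg·m/s²
  r (lever arm): m

Multiplying the contributions: [kg·m/s²] · [m]
Adding exponents of each base unit: kg: 1, m: 2, s: -2
SI base units of torque: kg·m²/s²

Answer: kg·m²/s²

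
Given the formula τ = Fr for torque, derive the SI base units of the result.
Units of each symbol in τ = Fr:
  F (force): kg·m/s²
  r (lever arm): m

Multiplying the contributions: [kg·m/s²] · [m]
Adding exponents of each base unit: kg: 1, m: 2, s: -2
SI base units of torque: kg·m²/s²

Answer: kg·m²/s²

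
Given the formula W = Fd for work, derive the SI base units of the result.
Units of each symbol in W = Fd:
  F (force): kg·m/s²
  d (displacement): m

Multiplying the contributions: [kg·m/s²] · [m]
Adding exponents of each base unit: kg: 1, m: 2, s: -2
SI base units of work: kg·m²/s²

Answer: kg·m²/s²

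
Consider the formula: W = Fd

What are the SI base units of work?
Units of each symbol in W = Fd:
  F (force): kg·m/s²
  d (displacement): m

Multiplying the contributions: [kg·m/s²] · [m]
Adding exponents of each base unit: kg: 1, m: 2, s: -2
SI base units of work: kg·m²/s²

Answer: kg·m²/s²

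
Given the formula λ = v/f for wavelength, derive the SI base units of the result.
Units of each symbol in λ = v/f:
  v (wave speed): m/s
  f (frequency): 1/s  → in the denominator, contributes s

Multiplying the contributions: [m/s] · [s]
Adding exponents of each base unit: m: 1
SI base units of wavelength: m

Answer: m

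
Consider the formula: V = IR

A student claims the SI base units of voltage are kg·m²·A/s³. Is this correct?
Units of each symbol in V = IR:
  I (current): A
  R (resistance, in ohms): kg·m²/(s³·A²)

Multiplying the contributions: [A] · [kg·m²/(s³·A²)]
Adding exponents of each base unit: kg: 1, m: 2, s: -3, A: -1
SI base units of voltage: kg·m²/(s³·A)

The claimed units kg·m²·A/s³ (exponents kg: 1, m: 2, s: -3, A: 1) do not match the derived units kg·m²/(s³·A) (exponents kg: 1, m: 2, s: -3, A: -1), so the claim is incorrect.

Answer: No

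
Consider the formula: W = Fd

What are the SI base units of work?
Units of each symbol in W = Fd:
  F (force): kg·m/s²
  d (displacement): m

Multiplying the contributions: [kg·m/s²] · [m]
Adding exponents of each base unit: kg: 1, m: 2, s: -2
SI base units of work: kg·m²/s²

Answer: kg·m²/s²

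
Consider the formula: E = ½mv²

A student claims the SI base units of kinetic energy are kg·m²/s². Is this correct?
Units of each symbol in E = ½mv²:
  m (mass): kg
  v (speed): m/s  → to the power 2, contributes m²/s²
  The factor ½ is dimensionless.

Multiplying the contributions: [kg] · [m²/s²]
Adding exponents of each base unit: kg: 1, m: 2, s: -2
SI base units of kinetic energy: kg·m²/s²

The claimed units kg·m²/s² match the derived units, so the claim is correct.

Answer: Yes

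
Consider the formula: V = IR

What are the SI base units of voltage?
Units of each symbol in V = IR:
  I (current): A
  R (resistance, in ohms): kg·m²/(s³·A²)

Multiplying the contributions: [A] · [kg·m²/(s³·A²)]
Adding exponents of each base unit: kg: 1, m: 2, s: -3, A: -1
SI base units of voltage: kg·m²/(s³·A)

Answer: kg·m²/(s³·A)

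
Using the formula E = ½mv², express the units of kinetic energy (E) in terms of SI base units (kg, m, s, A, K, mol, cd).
Units of each symbol in E = ½mv²:
  m (mass): kg
  v (speed): m/s  → to the power 2, contributes m²/s²
  The factor ½ is dimensionless.

Multiplying the contributions: [kg] · [m²/s²]
Adding exponents of each base unit: kg: 1, m: 2, s: -2
SI base units of kinetic energy: kg·m²/s²

Answer: kg·m²/s²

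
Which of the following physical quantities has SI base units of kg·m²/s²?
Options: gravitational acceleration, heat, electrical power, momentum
Checking the SI base units of each option:
  gravitational acceleration (g = GM/r²): m/s²  ✗
  heat (Q = mcΔT): kg·m²/s²  ✓ matches
  electrical power (P = IV): kg·m²/s³  ✗
  momentum (p = mv): kg·m/s  ✗

Only heat has units kg·m²/s².

Answer: heat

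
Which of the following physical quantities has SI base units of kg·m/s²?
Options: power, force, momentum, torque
Checking the SI base units of each option:
  power (P = W/t): kg·m²/s³  ✗
  force (F = ma): kg·m/s²  ✓ matches
  momentum (p = mv): kg·m/s  ✗
  torque (τ = Fr): kg·m²/s²  ✗

Only force has units kg·m/s².

Answer: force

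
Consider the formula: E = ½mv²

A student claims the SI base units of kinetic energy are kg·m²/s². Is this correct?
Units of each symbol in E = ½mv²:
  m (mass): kg
  v (speed): m/s  → to the power 2, contributes m²/s²
  The factor ½ is dimensionless.

Multiplying the contributions: [kg] · [m²/s²]
Adding exponents of each base unit: kg: 1, m: 2, s: -2
SI base units of kinetic energy: kg·m²/s²

The claimed units kg·m²/s² match the derived units, so the claim is correct.

Answer: Yes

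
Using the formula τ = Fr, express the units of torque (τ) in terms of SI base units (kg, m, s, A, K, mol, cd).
Units of each symbol in τ = Fr:
  F (force): kg·m/s²
  r (lever arm): m

Multiplying the contributions: [kg·m/s²] · [m]
Adding exponents of each base unit: kg: 1, m: 2, s: -2
SI base units of torque: kg·m²/s²

Answer: kg·m²/s²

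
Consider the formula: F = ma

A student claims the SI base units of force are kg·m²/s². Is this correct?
Units of each symbol in F = ma:
  m (mass): kg
  a (acceleration): m/s²

Multiplying the contributions: [kg] · [m/s²]
Adding exponents of each base unit: kg: 1, m: 1, s: -2
SI base units of force: kg·m/s²

The claimed units kg·m²/s² (exponents kg: 1, m: 2, s: -2) do not match the derived units kg·m/s² (exponents kg: 1, m: 1, s: -2), so the claim is incorrect.

Answer: No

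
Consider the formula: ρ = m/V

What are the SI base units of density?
Units of each symbol in ρ = m/V:
  m (mass): kg
  V (volume): m³  → in the denominator, contributes 1/m³

Multiplying the contributions: [kg] · [1/m³]
Adding exponents of each base unit: kg: 1, m: -3
SI base units of density: kg/m³

Answer: kg/m³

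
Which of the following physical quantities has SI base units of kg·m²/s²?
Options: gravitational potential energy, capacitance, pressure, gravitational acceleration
Checking the SI base units of each option:
  gravitational potential energy (U = -GMm/r): kg·m²/s²  ✓ matches
  capacitance (C = Q/V): s⁴·A²/(kg·m²)  ✗
  pressure (P = F/A): kg/(m·s²)  ✗
  gravitational acceleration (g = GM/r²): m/s²  ✗

Only gravitational potential energy has units kg·m²/s².

Answer: gravitational potential energy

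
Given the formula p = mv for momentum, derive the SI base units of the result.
Units of each symbol in p = mv:
  m (mass): kg
  v (velocity): m/s

Multiplying the contributions: [kg] · [m/s]
Adding exponents of each base unit: kg: 1, m: 1, s: -1
SI base units of momentum: kg·m/s

Answer: kg·m/s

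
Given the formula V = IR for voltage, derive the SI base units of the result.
Units of each symbol in V = IR:
  I (current): A
  R (resistance, in ohms): kg·m²/(s³·A²)

Multiplying the contributions: [A] · [kg·m²/(s³·A²)]
Adding exponents of each base unit: kg: 1, m: 2, s: -3, A: -1
SI base units of voltage: kg·m²/(s³·A)

Answer: kg·m²/(s³·A)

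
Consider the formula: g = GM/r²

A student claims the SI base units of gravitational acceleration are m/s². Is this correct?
Units of each symbol in g = GM/r²:
  G (gravitational constant): m³/(kg·s²)
  M (mass): kg
  r (distance): m  → to the power 2 in the denominator, contributes 1/m²

Multiplying the contributions: [m³/(kg·s²)] · [kg] · [1/m²]
Adding exponents of each base unit: m: 1, s: -2
SI base units of gravitational acceleration: m/s²

The claimed units m/s² match the derived units, so the claim is correct.

Answer: Yes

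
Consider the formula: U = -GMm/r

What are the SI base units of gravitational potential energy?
Units of each symbol in U = -GMm/r:
  G (gravitational constant): m³/(kg·s²)
  M (mass): kg
  m (mass): kg
  r (distance): m  → in the denominator, contributes 1/m
  The minus sign does not affect the units.

Multiplying the contributions: [m³/(kg·s²)] · [kg] · [kg] · [1/m]
Adding exponents of each base unit: kg: 1, m: 2, s: -2
SI base units of gravitational potential energy: kg·m²/s²

Answer: kg·m²/s²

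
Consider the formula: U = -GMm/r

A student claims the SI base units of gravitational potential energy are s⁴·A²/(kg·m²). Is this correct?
Units of each symbol in U = -GMm/r:
  G (gravitational constant): m³/(kg·s²)
  M (mass): kg
  m (mass): kg
  r (distance): m  → in the denominator, contributes 1/m
  The minus sign does not affect the units.

Multiplying the contributions: [m³/(kg·s²)] · [kg] · [kg] · [1/m]
Adding exponents of each base unit: kg: 1, m: 2, s: -2
SI base units of gravitational potential energy: kg·m²/s²

The claimed units s⁴·A²/(kg·m²) (exponents kg: -1, m: -2, s: 4, A: 2) do not match the derived units kg·m²/s² (exponents kg: 1, m: 2, s: -2), so the claim is incorrect.

Answer: No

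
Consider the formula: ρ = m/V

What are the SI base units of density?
Units of each symbol in ρ = m/V:
  m (mass): kg
  V (volume): m³  → in the denominator, contributes 1/m³

Multiplying the contributions: [kg] · [1/m³]
Adding exponents of each base unit: kg: 1, m: -3
SI base units of density: kg/m³

Answer: kg/m³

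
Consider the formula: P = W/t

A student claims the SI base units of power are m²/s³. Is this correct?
Units of each symbol in P = W/t:
  W (work): kg·m²/s²
  t (time): s  → in the denominator, contributes 1/s

Multiplying the contributions: [kg·m²/s²] · [1/s]
Adding exponents of each base unit: kg: 1, m: 2, s: -3
SI base units of power: kg·m²/s³

The claimed units m²/s³ (exponents m: 2, s: -3) do not match the derived units kg·m²/s³ (exponents kg: 1, m: 2, s: -3), so the claim is incorrect.

Answer: No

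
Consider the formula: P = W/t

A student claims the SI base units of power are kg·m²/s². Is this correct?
Units of each symbol in P = W/t:
  W (work): kg·m²/s²
  t (time): s  → in the denominator, contributes 1/s

Multiplying the contributions: [kg·m²/s²] · [1/s]
Adding exponents of each base unit: kg: 1, m: 2, s: -3
SI base units of power: kg·m²/s³

The claimed units kg·m²/s² (exponents kg: 1, m: 2, s: -2) do not match the derived units kg·m²/s³ (exponents kg: 1, m: 2, s: -3), so the claim is incorrect.

Answer: No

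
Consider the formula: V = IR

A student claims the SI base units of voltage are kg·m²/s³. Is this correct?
Units of each symbol in V = IR:
  I (current): A
  R (resistance, in ohms): kg·m²/(s³·A²)

Multiplying the contributions: [A] · [kg·m²/(s³·A²)]
Adding exponents of each base unit: kg: 1, m: 2, s: -3, A: -1
SI base units of voltage: kg·m²/(s³·A)

The claimed units kg·m²/s³ (exponents kg: 1, m: 2, s: -3) do not match the derived units kg·m²/(s³·A) (exponents kg: 1, m: 2, s: -3, A: -1), so the claim is incorrect.

Answer: No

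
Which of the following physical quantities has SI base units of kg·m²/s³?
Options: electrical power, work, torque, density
Checking the SI base units of each option:
  electrical power (P = IV): kg·m²/s³  ✓ matches
  work (W = Fd): kg·m²/s²  ✗
  torque (τ = Fr): kg·m²/s²  ✗
  density (ρ = m/V): kg/m³  ✗

Only electrical power has units kg·m²/s³.

Answer: electrical power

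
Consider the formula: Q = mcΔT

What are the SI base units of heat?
Units of each symbol in Q = mcΔT:
  m (mass): kg
  c (specific heat capacity, in J/(kg·K)): m²/(s²·K)
  ΔT (temperature change): K

Multiplying the contributions: [kg] · [m²/(s²·K)] · [K]
Adding exponents of each base unit: kg: 1, m: 2, s: -2
SI base units of heat: kg·m²/s²

Answer: kg·m²/s²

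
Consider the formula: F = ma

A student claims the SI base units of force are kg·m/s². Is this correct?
Units of each symbol in F = ma:
  m (mass): kg
  a (acceleration): m/s²

Multiplying the contributions: [kg] · [m/s²]
Adding exponents of each base unit: kg: 1, m: 1, s: -2
SI base units of force: kg·m/s²

The claimed units kg·m/s² match the derived units, so the claim is correct.

Answer: Yes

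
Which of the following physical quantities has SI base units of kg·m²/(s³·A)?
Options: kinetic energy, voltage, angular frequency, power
Checking the SI base units of each option:
  kinetic energy (E = ½mv²): kg·m²/s²  ✗
  voltage (V = IR): kg·m²/(s³·A)  ✓ matches
  angular frequency (ω = 2πf): 1/s  ✗
  power (P = W/t): kg·m²/s³  ✗

Only voltage has units kg·m²/(s³·A).

Answer: voltage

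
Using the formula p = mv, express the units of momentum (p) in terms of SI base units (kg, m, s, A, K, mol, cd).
Units of each symbol in p = mv:
  m (mass): kg
  v (velocity): m/s

Multiplying the contributions: [kg] · [m/s]
Adding exponents of each base unit: kg: 1, m: 1, s: -1
SI base units of momentum: kg·m/s

Answer: kg·m/s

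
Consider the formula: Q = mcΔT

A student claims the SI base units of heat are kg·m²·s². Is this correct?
Units of each symbol in Q = mcΔT:
  m (mass): kg
  c (specific heat capacity, in J/(kg·K)): m²/(s²·K)
  ΔT (temperature change): K

Multiplying the contributions: [kg] · [m²/(s²·K)] · [K]
Adding exponents of each base unit: kg: 1, m: 2, s: -2
SI base units of heat: kg·m²/s²

The claimed units kg·m²·s² (exponents kg: 1, m: 2, s: 2) do not match the derived units kg·m²/s² (exponents kg: 1, m: 2, s: -2), so the claim is incorrect.

Answer: No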